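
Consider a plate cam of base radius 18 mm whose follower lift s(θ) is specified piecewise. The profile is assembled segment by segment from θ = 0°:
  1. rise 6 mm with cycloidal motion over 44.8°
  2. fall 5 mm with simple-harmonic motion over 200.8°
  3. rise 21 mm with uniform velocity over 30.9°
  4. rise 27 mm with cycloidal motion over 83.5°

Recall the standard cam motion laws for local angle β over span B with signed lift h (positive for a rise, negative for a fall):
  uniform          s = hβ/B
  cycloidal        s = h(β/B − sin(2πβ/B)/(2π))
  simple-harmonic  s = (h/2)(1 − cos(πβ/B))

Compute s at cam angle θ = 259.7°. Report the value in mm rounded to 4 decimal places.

seg 1 [0°–44.8°] cycloidal, h=6: full span → s += 6 → s = 6.0000
seg 2 [44.8°–245.6°] simple-harmonic, h=-5: full span → s += -5 → s = 1.0000
seg 3 [245.6°–276.5°] uniform, h=21: θ=259.7° here. β=14.1, B=30.9. 21·14.1/30.9 = 9.5825 → s = 10.5825

10.5825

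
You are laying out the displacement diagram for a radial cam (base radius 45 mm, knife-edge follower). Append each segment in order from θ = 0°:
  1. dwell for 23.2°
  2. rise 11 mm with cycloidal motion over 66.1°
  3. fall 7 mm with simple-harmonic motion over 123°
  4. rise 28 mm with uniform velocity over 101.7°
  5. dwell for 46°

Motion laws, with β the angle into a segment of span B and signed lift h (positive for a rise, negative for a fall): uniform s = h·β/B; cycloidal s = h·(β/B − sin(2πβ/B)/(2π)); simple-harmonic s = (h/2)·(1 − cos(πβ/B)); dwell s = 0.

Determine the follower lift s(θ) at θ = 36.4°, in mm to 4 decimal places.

seg 1 [0°–23.2°] dwell: s stays 0.0000
seg 2 [23.2°–89.3°] cycloidal, h=11: θ=36.4° here. β=13.2, B=66.1. 11·(0.1997 − sin(2π·0.1997)/(2π)) = 0.5327 → s = 0.5327

0.5327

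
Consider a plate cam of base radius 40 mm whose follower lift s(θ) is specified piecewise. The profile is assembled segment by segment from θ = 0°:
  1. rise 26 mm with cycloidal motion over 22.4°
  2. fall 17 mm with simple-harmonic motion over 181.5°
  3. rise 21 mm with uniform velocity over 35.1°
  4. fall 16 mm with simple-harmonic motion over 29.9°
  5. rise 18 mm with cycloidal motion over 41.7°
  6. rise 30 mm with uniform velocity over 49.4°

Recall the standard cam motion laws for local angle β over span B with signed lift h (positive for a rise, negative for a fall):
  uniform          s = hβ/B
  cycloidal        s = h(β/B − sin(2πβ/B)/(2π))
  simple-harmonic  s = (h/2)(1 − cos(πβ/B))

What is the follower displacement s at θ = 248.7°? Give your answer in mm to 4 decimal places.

seg 1 [0°–22.4°] cycloidal, h=26: full span → s += 26 → s = 26.0000
seg 2 [22.4°–203.9°] simple-harmonic, h=-17: full span → s += -17 → s = 9.0000
seg 3 [203.9°–239°] uniform, h=21: full span → s += 21 → s = 30.0000
seg 4 [239°–268.9°] simple-harmonic, h=-16: θ=248.7° here. β=9.7, B=29.9. -16/2·(1 − cos(π·0.3244)) = -3.8075 → s = 26.1925

26.1925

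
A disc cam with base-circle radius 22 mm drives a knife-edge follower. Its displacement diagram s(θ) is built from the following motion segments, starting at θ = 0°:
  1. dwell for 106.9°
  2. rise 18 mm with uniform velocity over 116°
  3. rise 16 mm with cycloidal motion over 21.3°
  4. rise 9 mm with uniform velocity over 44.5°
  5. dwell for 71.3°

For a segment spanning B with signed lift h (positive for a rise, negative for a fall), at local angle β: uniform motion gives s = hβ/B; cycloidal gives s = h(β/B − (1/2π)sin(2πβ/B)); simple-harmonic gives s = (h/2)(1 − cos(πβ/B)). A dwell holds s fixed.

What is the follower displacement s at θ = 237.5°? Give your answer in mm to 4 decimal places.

seg 1 [0°–106.9°] dwell: s stays 0.0000
seg 2 [106.9°–222.9°] uniform, h=18: full span → s += 18 → s = 18.0000
seg 3 [222.9°–244.2°] cycloidal, h=16: θ=237.5° here. β=14.6, B=21.3. 16·(0.6854 − sin(2π·0.6854)/(2π)) = 13.3070 → s = 31.3070

31.3070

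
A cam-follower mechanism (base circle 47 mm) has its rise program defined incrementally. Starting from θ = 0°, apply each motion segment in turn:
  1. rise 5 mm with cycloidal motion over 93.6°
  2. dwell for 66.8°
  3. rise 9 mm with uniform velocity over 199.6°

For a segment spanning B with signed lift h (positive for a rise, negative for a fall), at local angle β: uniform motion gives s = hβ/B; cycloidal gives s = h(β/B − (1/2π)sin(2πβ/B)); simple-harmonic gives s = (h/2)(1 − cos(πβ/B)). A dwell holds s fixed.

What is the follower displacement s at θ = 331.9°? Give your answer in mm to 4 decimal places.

seg 1 [0°–93.6°] cycloidal, h=5: full span → s += 5 → s = 5.0000
seg 2 [93.6°–160.4°] dwell: s stays 5.0000
seg 3 [160.4°–360°] uniform, h=9: θ=331.9° here. β=171.5, B=199.6. 9·171.5/199.6 = 7.7330 → s = 12.7330

12.7330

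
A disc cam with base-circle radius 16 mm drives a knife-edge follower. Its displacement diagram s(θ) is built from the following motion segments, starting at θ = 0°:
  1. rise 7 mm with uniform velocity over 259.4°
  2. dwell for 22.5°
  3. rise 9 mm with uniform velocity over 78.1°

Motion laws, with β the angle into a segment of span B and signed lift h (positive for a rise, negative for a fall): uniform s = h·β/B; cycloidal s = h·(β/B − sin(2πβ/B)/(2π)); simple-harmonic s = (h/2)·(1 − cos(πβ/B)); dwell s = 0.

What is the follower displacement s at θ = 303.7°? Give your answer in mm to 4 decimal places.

seg 1 [0°–259.4°] uniform, h=7: full span → s += 7 → s = 7.0000
seg 2 [259.4°–281.9°] dwell: s stays 7.0000
seg 3 [281.9°–360°] uniform, h=9: θ=303.7° here. β=21.8, B=78.1. 9·21.8/78.1 = 2.5122 → s = 9.5122

9.5122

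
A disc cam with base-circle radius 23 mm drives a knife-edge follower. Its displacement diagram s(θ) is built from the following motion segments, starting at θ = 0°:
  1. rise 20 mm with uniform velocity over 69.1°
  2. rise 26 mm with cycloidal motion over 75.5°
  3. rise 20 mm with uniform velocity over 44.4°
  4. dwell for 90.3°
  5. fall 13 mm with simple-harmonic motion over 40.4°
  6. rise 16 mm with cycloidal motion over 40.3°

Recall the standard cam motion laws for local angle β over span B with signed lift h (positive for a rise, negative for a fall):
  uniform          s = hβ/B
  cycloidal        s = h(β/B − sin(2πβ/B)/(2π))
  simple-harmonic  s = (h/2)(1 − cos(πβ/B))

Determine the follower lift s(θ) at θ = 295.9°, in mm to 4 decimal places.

seg 1 [0°–69.1°] uniform, h=20: full span → s += 20 → s = 20.0000
seg 2 [69.1°–144.6°] cycloidal, h=26: full span → s += 26 → s = 46.0000
seg 3 [144.6°–189°] uniform, h=20: full span → s += 20 → s = 66.0000
seg 4 [189°–279.3°] dwell: s stays 66.0000
seg 5 [279.3°–319.7°] simple-harmonic, h=-13: θ=295.9° here. β=16.6, B=40.4. -13/2·(1 − cos(π·0.4109)) = -4.7040 → s = 61.2960

61.2960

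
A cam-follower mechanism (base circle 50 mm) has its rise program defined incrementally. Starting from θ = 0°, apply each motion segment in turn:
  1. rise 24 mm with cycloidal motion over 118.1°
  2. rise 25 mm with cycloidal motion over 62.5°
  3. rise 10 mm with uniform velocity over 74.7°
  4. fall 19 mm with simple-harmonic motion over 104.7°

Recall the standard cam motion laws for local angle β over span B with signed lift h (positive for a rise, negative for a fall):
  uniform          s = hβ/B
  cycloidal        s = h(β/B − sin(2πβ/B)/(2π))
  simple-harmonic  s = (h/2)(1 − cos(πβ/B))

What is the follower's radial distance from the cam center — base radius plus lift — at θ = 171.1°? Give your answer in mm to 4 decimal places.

seg 1 [0°–118.1°] cycloidal, h=24: full span → s += 24 → s = 24.0000
seg 2 [118.1°–180.6°] cycloidal, h=25: θ=171.1° here. β=53, B=62.5. 25·(0.8480 − sin(2π·0.8480)/(2π)) = 24.4481 → s = 48.4481
radial distance = base radius + s = 50 + 48.4481 = 98.4481

98.4481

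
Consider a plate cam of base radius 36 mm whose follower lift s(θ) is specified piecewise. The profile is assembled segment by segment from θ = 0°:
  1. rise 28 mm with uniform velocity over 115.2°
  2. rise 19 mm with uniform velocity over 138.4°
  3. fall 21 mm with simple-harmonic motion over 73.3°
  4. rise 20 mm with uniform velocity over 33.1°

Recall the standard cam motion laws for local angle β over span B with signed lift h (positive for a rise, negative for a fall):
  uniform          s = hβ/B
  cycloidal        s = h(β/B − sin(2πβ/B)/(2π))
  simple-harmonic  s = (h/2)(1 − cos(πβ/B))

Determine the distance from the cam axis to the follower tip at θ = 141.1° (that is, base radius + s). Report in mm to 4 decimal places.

seg 1 [0°–115.2°] uniform, h=28: full span → s += 28 → s = 28.0000
seg 2 [115.2°–253.6°] uniform, h=19: θ=141.1° here. β=25.9, B=138.4. 19·25.9/138.4 = 3.5556 → s = 31.5556
radial distance = base radius + s = 36 + 31.5556 = 67.5556

67.5556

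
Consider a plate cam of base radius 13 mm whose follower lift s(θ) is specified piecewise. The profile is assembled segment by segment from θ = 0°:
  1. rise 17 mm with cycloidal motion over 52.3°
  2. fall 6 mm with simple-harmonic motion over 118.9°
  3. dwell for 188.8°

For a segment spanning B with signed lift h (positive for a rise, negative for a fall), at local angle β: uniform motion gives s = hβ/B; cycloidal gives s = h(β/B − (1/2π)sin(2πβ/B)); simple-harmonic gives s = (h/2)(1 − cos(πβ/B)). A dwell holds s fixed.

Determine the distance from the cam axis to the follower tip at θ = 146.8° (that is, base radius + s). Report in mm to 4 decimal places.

seg 1 [0°–52.3°] cycloidal, h=17: full span → s += 17 → s = 17.0000
seg 2 [52.3°–171.2°] simple-harmonic, h=-6: θ=146.8° here. β=94.5, B=118.9. -6/2·(1 − cos(π·0.7948)) = -5.3978 → s = 11.6022
radial distance = base radius + s = 13 + 11.6022 = 24.6022

24.6022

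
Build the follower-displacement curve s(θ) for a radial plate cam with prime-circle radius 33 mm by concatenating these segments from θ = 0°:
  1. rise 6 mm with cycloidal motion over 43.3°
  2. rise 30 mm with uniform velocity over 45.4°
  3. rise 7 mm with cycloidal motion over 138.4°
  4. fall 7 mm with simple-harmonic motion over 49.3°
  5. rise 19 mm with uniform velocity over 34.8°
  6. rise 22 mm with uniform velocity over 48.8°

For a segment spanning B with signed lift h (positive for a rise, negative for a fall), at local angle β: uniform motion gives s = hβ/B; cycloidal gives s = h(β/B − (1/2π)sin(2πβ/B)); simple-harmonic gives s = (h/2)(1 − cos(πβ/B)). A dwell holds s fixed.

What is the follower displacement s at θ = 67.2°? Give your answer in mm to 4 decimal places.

seg 1 [0°–43.3°] cycloidal, h=6: full span → s += 6 → s = 6.0000
seg 2 [43.3°–88.7°] uniform, h=30: θ=67.2° here. β=23.9, B=45.4. 30·23.9/45.4 = 15.7930 → s = 21.7930

21.7930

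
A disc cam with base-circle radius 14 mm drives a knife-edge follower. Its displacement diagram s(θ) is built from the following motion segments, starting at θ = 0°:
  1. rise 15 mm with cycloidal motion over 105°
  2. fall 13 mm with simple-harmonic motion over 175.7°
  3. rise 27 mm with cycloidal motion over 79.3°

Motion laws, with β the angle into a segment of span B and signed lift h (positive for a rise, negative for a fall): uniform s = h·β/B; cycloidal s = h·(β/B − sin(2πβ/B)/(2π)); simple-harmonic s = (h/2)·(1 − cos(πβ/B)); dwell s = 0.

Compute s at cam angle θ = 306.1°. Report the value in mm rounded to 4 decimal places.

seg 1 [0°–105°] cycloidal, h=15: full span → s += 15 → s = 15.0000
seg 2 [105°–280.7°] simple-harmonic, h=-13: full span → s += -13 → s = 2.0000
seg 3 [280.7°–360°] cycloidal, h=27: θ=306.1° here. β=25.4, B=79.3. 27·(0.3203 − sin(2π·0.3203)/(2π)) = 4.7634 → s = 6.7634

6.7634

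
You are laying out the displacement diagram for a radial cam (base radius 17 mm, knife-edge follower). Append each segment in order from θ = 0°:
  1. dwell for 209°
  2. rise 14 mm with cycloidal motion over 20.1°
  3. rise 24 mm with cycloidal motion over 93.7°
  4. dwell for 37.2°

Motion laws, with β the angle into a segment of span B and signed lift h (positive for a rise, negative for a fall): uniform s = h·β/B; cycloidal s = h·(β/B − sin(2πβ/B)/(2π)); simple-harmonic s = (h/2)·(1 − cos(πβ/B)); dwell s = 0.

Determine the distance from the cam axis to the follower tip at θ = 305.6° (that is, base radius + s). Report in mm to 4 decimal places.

seg 1 [0°–209°] dwell: s stays 0.0000
seg 2 [209°–229.1°] cycloidal, h=14: full span → s += 14 → s = 14.0000
seg 3 [229.1°–322.8°] cycloidal, h=24: θ=305.6° here. β=76.5, B=93.7. 24·(0.8164 − sin(2π·0.8164)/(2π)) = 23.0862 → s = 37.0862
radial distance = base radius + s = 17 + 37.0862 = 54.0862

54.0862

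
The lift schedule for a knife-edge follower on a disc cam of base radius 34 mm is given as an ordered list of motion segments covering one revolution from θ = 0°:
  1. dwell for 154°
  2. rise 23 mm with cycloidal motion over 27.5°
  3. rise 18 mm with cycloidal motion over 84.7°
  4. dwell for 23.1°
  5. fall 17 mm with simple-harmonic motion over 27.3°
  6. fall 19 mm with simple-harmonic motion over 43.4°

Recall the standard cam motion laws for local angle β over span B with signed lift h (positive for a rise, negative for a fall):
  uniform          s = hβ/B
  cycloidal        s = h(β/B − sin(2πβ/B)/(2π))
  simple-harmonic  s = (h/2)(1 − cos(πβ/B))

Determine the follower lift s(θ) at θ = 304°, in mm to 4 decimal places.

seg 1 [0°–154°] dwell: s stays 0.0000
seg 2 [154°–181.5°] cycloidal, h=23: full span → s += 23 → s = 23.0000
seg 3 [181.5°–266.2°] cycloidal, h=18: full span → s += 18 → s = 41.0000
seg 4 [266.2°–289.3°] dwell: s stays 41.0000
seg 5 [289.3°–316.6°] simple-harmonic, h=-17: θ=304° here. β=14.7, B=27.3. -17/2·(1 − cos(π·0.5385)) = -9.5246 → s = 31.4754

31.4754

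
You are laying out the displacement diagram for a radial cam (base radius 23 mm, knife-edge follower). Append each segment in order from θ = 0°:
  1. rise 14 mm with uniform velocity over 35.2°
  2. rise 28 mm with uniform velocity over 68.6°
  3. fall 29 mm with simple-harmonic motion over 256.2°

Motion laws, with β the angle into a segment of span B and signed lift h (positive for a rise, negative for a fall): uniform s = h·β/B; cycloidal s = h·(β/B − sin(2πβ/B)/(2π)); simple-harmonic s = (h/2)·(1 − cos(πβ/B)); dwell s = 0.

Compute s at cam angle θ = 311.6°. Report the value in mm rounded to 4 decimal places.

seg 1 [0°–35.2°] uniform, h=14: full span → s += 14 → s = 14.0000
seg 2 [35.2°–103.8°] uniform, h=28: full span → s += 28 → s = 42.0000
seg 3 [103.8°–360°] simple-harmonic, h=-29: θ=311.6° here. β=207.8, B=256.2. -29/2·(1 − cos(π·0.8111)) = -26.5204 → s = 15.4796

15.4796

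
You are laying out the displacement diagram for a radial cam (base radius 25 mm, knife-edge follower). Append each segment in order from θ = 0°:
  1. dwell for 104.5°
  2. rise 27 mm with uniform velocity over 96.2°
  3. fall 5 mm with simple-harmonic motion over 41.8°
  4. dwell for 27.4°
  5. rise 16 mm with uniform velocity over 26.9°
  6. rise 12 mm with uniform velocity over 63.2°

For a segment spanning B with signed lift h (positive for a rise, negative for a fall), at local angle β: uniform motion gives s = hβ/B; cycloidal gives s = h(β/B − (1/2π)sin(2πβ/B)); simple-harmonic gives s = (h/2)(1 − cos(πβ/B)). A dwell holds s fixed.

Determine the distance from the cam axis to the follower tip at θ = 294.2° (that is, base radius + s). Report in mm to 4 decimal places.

seg 1 [0°–104.5°] dwell: s stays 0.0000
seg 2 [104.5°–200.7°] uniform, h=27: full span → s += 27 → s = 27.0000
seg 3 [200.7°–242.5°] simple-harmonic, h=-5: full span → s += -5 → s = 22.0000
seg 4 [242.5°–269.9°] dwell: s stays 22.0000
seg 5 [269.9°–296.8°] uniform, h=16: θ=294.2° here. β=24.3, B=26.9. 16·24.3/26.9 = 14.4535 → s = 36.4535
radial distance = base radius + s = 25 + 36.4535 = 61.4535

61.4535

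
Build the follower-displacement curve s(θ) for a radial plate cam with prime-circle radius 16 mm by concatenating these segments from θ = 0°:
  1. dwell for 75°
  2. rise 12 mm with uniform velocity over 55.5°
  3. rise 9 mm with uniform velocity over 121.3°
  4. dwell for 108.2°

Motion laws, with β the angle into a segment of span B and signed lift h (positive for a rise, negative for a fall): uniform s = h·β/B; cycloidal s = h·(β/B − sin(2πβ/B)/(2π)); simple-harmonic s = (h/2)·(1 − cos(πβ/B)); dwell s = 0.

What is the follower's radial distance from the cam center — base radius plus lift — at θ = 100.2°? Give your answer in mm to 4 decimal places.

seg 1 [0°–75°] dwell: s stays 0.0000
seg 2 [75°–130.5°] uniform, h=12: θ=100.2° here. β=25.2, B=55.5. 12·25.2/55.5 = 5.4486 → s = 5.4486
radial distance = base radius + s = 16 + 5.4486 = 21.4486

21.4486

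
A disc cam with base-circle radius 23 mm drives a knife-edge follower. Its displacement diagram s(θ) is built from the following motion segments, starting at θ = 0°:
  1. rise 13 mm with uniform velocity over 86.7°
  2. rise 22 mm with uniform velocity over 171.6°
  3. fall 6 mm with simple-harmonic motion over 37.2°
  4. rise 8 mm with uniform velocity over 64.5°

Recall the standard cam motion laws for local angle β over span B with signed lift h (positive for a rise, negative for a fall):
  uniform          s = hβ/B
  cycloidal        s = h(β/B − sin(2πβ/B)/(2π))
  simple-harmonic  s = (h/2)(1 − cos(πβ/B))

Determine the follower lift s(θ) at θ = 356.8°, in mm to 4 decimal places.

seg 1 [0°–86.7°] uniform, h=13: full span → s += 13 → s = 13.0000
seg 2 [86.7°–258.3°] uniform, h=22: full span → s += 22 → s = 35.0000
seg 3 [258.3°–295.5°] simple-harmonic, h=-6: full span → s += -6 → s = 29.0000
seg 4 [295.5°–360°] uniform, h=8: θ=356.8° here. β=61.3, B=64.5. 8·61.3/64.5 = 7.6031 → s = 36.6031

36.6031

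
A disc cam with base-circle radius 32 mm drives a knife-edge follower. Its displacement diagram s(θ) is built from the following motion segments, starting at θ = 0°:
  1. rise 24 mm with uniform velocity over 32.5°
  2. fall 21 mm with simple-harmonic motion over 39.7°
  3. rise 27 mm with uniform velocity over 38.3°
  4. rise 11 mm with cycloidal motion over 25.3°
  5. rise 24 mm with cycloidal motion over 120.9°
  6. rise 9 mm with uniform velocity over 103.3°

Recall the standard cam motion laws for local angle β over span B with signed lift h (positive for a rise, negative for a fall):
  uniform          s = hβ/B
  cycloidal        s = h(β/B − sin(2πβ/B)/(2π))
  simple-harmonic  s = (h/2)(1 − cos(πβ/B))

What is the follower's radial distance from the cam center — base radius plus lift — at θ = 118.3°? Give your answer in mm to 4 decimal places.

seg 1 [0°–32.5°] uniform, h=24: full span → s += 24 → s = 24.0000
seg 2 [32.5°–72.2°] simple-harmonic, h=-21: full span → s += -21 → s = 3.0000
seg 3 [72.2°–110.5°] uniform, h=27: full span → s += 27 → s = 30.0000
seg 4 [110.5°–135.8°] cycloidal, h=11: θ=118.3° here. β=7.8, B=25.3. 11·(0.3083 − sin(2π·0.3083)/(2π)) = 1.7568 → s = 31.7568
radial distance = base radius + s = 32 + 31.7568 = 63.7568

63.7568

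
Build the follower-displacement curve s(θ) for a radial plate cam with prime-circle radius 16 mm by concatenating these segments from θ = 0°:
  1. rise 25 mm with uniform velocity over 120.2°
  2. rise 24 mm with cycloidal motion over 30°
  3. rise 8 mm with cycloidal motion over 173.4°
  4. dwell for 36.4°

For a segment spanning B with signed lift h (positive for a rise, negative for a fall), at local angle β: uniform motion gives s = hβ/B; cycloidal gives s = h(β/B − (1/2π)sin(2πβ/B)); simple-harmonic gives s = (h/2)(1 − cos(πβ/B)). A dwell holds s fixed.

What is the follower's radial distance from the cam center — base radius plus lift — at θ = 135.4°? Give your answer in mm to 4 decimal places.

seg 1 [0°–120.2°] uniform, h=25: full span → s += 25 → s = 25.0000
seg 2 [120.2°–150.2°] cycloidal, h=24: θ=135.4° here. β=15.2, B=30. 24·(0.5067 − sin(2π·0.5067)/(2π)) = 12.3200 → s = 37.3200
radial distance = base radius + s = 16 + 37.3200 = 53.3200

53.3200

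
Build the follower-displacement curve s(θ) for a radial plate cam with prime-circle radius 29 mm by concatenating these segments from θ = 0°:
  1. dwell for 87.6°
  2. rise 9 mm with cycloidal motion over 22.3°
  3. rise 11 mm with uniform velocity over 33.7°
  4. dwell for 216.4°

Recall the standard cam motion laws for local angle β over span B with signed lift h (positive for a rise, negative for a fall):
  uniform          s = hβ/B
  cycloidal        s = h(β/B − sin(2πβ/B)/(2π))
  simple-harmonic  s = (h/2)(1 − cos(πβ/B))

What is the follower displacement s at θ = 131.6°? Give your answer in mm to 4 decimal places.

seg 1 [0°–87.6°] dwell: s stays 0.0000
seg 2 [87.6°–109.9°] cycloidal, h=9: full span → s += 9 → s = 9.0000
seg 3 [109.9°–143.6°] uniform, h=11: θ=131.6° here. β=21.7, B=33.7. 11·21.7/33.7 = 7.0831 → s = 16.0831

16.0831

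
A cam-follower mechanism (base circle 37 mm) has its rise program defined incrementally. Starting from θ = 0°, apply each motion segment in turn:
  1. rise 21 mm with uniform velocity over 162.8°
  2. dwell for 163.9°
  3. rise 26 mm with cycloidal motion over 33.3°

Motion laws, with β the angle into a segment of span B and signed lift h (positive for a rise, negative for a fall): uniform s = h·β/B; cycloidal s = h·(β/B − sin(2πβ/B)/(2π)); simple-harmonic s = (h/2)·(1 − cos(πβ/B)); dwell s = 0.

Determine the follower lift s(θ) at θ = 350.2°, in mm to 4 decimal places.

seg 1 [0°–162.8°] uniform, h=21: full span → s += 21 → s = 21.0000
seg 2 [162.8°–326.7°] dwell: s stays 21.0000
seg 3 [326.7°–360°] cycloidal, h=26: θ=350.2° here. β=23.5, B=33.3. 26·(0.7057 − sin(2π·0.7057)/(2π)) = 22.3272 → s = 43.3272

43.3272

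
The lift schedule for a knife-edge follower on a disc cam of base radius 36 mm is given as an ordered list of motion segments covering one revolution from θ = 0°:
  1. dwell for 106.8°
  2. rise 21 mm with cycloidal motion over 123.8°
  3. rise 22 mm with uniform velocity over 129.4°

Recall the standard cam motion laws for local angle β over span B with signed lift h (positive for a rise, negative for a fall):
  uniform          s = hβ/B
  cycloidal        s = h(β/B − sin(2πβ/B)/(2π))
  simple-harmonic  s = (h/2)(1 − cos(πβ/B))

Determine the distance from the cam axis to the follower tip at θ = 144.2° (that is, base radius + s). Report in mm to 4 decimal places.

seg 1 [0°–106.8°] dwell: s stays 0.0000
seg 2 [106.8°–230.6°] cycloidal, h=21: θ=144.2° here. β=37.4, B=123.8. 21·(0.3021 − sin(2π·0.3021)/(2π)) = 3.1793 → s = 3.1793
radial distance = base radius + s = 36 + 3.1793 = 39.1793

39.1793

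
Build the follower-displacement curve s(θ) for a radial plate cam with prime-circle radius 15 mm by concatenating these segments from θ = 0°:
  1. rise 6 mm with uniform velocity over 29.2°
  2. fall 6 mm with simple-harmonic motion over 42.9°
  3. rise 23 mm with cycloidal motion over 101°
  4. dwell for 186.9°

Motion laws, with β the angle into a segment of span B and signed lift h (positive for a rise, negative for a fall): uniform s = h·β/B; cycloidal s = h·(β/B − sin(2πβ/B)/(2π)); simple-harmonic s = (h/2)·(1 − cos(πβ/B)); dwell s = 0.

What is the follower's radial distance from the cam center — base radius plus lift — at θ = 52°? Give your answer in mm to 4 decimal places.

seg 1 [0°–29.2°] uniform, h=6: full span → s += 6 → s = 6.0000
seg 2 [29.2°–72.1°] simple-harmonic, h=-6: θ=52° here. β=22.8, B=42.9. -6/2·(1 − cos(π·0.5315)) = -3.2961 → s = 2.7039
radial distance = base radius + s = 15 + 2.7039 = 17.7039

17.7039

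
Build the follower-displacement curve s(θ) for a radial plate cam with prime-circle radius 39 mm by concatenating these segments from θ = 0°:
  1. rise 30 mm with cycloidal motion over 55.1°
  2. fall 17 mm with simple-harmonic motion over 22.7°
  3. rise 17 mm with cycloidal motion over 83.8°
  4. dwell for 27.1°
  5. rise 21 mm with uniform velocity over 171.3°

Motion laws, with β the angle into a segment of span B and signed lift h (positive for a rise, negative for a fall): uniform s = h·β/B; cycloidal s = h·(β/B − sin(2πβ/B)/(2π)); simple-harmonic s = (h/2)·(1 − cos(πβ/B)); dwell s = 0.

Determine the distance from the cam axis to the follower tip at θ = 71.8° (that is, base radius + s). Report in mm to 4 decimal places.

seg 1 [0°–55.1°] cycloidal, h=30: full span → s += 30 → s = 30.0000
seg 2 [55.1°–77.8°] simple-harmonic, h=-17: θ=71.8° here. β=16.7, B=22.7. -17/2·(1 − cos(π·0.7357)) = -14.2341 → s = 15.7659
radial distance = base radius + s = 39 + 15.7659 = 54.7659

54.7659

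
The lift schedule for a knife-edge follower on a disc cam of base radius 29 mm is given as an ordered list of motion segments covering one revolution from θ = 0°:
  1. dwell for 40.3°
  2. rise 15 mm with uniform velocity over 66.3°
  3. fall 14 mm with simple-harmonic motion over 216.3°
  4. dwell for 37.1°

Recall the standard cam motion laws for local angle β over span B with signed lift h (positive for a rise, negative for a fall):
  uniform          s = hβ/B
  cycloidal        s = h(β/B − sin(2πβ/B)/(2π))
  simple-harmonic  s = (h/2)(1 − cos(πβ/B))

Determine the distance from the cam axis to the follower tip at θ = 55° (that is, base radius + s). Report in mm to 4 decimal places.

seg 1 [0°–40.3°] dwell: s stays 0.0000
seg 2 [40.3°–106.6°] uniform, h=15: θ=55° here. β=14.7, B=66.3. 15·14.7/66.3 = 3.3258 → s = 3.3258
radial distance = base radius + s = 29 + 3.3258 = 32.3258

32.3258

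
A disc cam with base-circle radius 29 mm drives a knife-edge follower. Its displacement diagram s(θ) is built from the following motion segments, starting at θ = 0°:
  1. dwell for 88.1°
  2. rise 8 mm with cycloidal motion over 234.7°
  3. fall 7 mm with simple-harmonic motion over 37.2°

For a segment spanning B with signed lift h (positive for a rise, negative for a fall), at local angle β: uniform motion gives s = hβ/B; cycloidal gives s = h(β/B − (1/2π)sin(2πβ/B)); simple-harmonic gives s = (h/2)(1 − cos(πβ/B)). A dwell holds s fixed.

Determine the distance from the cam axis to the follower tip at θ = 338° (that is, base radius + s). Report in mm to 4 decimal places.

seg 1 [0°–88.1°] dwell: s stays 0.0000
seg 2 [88.1°–322.8°] cycloidal, h=8: full span → s += 8 → s = 8.0000
seg 3 [322.8°–360°] simple-harmonic, h=-7: θ=338° here. β=15.2, B=37.2. -7/2·(1 − cos(π·0.4086)) = -2.5088 → s = 5.4912
radial distance = base radius + s = 29 + 5.4912 = 34.4912

34.4912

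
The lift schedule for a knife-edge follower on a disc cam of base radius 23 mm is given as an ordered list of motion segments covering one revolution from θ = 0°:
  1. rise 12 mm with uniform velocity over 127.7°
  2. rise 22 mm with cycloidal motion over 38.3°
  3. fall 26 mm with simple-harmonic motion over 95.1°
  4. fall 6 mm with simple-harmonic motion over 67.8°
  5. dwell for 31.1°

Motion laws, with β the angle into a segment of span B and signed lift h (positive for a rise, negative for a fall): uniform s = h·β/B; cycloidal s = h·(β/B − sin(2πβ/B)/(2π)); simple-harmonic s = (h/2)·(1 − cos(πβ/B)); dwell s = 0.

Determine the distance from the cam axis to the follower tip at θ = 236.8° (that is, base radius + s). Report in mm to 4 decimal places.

seg 1 [0°–127.7°] uniform, h=12: full span → s += 12 → s = 12.0000
seg 2 [127.7°–166°] cycloidal, h=22: full span → s += 22 → s = 34.0000
seg 3 [166°–261.1°] simple-harmonic, h=-26: θ=236.8° here. β=70.8, B=95.1. -26/2·(1 − cos(π·0.7445)) = -22.0316 → s = 11.9684
radial distance = base radius + s = 23 + 11.9684 = 34.9684

34.9684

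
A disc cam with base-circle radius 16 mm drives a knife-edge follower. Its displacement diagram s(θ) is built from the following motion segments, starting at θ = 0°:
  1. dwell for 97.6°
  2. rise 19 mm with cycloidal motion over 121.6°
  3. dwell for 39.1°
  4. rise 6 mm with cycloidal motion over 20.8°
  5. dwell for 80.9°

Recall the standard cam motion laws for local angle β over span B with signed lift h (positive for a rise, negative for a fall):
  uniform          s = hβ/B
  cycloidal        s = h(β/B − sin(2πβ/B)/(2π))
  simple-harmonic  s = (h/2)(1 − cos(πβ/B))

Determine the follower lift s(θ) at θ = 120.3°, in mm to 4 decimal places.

seg 1 [0°–97.6°] dwell: s stays 0.0000
seg 2 [97.6°–219.2°] cycloidal, h=19: θ=120.3° here. β=22.7, B=121.6. 19·(0.1867 − sin(2π·0.1867)/(2π)) = 0.7591 → s = 0.7591

0.7591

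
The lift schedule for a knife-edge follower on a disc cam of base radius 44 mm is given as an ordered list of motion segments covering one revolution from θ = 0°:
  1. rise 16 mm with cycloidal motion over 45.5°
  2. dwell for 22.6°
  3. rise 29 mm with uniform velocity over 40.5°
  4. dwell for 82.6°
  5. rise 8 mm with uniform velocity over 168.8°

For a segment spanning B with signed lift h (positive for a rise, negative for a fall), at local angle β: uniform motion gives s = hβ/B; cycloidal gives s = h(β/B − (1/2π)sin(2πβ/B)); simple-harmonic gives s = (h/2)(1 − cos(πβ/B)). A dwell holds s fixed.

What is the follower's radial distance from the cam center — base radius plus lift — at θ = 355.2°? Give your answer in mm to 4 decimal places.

seg 1 [0°–45.5°] cycloidal, h=16: full span → s += 16 → s = 16.0000
seg 2 [45.5°–68.1°] dwell: s stays 16.0000
seg 3 [68.1°–108.6°] uniform, h=29: full span → s += 29 → s = 45.0000
seg 4 [108.6°–191.2°] dwell: s stays 45.0000
seg 5 [191.2°–360°] uniform, h=8: θ=355.2° here. β=164, B=168.8. 8·164/168.8 = 7.7725 → s = 52.7725
radial distance = base radius + s = 44 + 52.7725 = 96.7725

96.7725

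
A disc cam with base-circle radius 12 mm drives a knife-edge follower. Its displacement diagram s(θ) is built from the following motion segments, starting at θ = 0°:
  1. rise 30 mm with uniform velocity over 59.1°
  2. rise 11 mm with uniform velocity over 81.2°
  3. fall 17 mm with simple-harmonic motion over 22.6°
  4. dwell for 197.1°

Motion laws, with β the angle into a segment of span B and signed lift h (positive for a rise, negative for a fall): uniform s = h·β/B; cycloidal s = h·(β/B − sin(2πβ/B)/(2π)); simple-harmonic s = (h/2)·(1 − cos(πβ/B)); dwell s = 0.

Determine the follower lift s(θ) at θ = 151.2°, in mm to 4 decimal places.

seg 1 [0°–59.1°] uniform, h=30: full span → s += 30 → s = 30.0000
seg 2 [59.1°–140.3°] uniform, h=11: full span → s += 11 → s = 41.0000
seg 3 [140.3°–162.9°] simple-harmonic, h=-17: θ=151.2° here. β=10.9, B=22.6. -17/2·(1 − cos(π·0.4823)) = -8.0276 → s = 32.9724

32.9724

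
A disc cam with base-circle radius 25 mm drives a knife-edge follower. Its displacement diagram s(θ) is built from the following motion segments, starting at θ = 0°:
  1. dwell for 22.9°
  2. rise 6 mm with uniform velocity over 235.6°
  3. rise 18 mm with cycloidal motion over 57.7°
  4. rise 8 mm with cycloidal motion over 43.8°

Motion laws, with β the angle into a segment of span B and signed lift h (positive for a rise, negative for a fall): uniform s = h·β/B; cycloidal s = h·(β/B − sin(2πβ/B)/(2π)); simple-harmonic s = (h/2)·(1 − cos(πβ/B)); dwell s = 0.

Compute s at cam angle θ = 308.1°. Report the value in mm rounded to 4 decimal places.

seg 1 [0°–22.9°] dwell: s stays 0.0000
seg 2 [22.9°–258.5°] uniform, h=6: full span → s += 6 → s = 6.0000
seg 3 [258.5°–316.2°] cycloidal, h=18: θ=308.1° here. β=49.6, B=57.7. 18·(0.8596 − sin(2π·0.8596)/(2π)) = 17.6849 → s = 23.6849

23.6849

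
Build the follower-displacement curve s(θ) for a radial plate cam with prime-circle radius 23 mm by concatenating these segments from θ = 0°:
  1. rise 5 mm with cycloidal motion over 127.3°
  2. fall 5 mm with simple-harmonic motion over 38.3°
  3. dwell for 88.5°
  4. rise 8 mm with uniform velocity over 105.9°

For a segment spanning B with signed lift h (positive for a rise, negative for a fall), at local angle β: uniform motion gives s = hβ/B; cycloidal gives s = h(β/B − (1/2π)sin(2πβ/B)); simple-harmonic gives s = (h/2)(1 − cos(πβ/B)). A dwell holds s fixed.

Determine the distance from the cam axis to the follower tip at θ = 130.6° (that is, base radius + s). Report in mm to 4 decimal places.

seg 1 [0°–127.3°] cycloidal, h=5: full span → s += 5 → s = 5.0000
seg 2 [127.3°–165.6°] simple-harmonic, h=-5: θ=130.6° here. β=3.3, B=38.3. -5/2·(1 − cos(π·0.0862)) = -0.0910 → s = 4.9090
radial distance = base radius + s = 23 + 4.9090 = 27.9090

27.9090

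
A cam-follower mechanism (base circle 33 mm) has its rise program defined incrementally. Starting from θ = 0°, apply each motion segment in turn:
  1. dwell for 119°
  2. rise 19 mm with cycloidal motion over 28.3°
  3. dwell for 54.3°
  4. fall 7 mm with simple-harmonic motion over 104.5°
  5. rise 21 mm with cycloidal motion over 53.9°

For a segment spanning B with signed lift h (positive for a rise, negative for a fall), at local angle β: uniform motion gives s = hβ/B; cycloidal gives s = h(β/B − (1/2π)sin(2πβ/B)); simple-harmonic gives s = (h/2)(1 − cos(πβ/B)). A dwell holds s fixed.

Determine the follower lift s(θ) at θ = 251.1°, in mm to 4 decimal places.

seg 1 [0°–119°] dwell: s stays 0.0000
seg 2 [119°–147.3°] cycloidal, h=19: full span → s += 19 → s = 19.0000
seg 3 [147.3°–201.6°] dwell: s stays 19.0000
seg 4 [201.6°–306.1°] simple-harmonic, h=-7: θ=251.1° here. β=49.5, B=104.5. -7/2·(1 − cos(π·0.4737)) = -3.2110 → s = 15.7890

15.7890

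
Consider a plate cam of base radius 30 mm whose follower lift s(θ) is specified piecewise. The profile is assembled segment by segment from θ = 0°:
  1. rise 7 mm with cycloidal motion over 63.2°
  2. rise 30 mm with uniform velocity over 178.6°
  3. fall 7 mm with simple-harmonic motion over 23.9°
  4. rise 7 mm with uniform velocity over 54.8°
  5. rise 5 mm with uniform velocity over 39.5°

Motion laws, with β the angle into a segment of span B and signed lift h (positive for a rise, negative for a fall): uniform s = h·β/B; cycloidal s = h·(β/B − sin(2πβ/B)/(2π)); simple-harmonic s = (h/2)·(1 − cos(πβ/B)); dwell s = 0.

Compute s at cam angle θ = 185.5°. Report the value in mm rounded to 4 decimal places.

seg 1 [0°–63.2°] cycloidal, h=7: full span → s += 7 → s = 7.0000
seg 2 [63.2°–241.8°] uniform, h=30: θ=185.5° here. β=122.3, B=178.6. 30·122.3/178.6 = 20.5431 → s = 27.5431

27.5431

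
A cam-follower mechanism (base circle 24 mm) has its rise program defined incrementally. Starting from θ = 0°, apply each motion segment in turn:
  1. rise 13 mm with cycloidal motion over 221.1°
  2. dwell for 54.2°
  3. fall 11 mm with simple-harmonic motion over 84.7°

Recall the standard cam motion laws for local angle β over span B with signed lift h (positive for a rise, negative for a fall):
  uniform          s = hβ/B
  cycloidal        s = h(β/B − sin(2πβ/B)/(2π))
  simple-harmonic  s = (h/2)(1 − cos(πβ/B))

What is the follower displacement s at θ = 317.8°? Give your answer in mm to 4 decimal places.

seg 1 [0°–221.1°] cycloidal, h=13: full span → s += 13 → s = 13.0000
seg 2 [221.1°–275.3°] dwell: s stays 13.0000
seg 3 [275.3°–360°] simple-harmonic, h=-11: θ=317.8° here. β=42.5, B=84.7. -11/2·(1 − cos(π·0.5018)) = -5.5306 → s = 7.4694

7.4694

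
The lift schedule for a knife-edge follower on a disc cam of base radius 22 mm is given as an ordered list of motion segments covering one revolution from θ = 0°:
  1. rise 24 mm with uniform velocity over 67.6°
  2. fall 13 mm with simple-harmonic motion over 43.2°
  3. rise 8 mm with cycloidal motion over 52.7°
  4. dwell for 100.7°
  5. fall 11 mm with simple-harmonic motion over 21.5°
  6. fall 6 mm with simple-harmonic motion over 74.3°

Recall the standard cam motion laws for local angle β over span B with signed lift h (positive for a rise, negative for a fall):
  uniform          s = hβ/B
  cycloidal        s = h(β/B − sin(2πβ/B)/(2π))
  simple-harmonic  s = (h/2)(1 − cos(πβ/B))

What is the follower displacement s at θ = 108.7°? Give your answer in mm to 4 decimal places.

seg 1 [0°–67.6°] uniform, h=24: full span → s += 24 → s = 24.0000
seg 2 [67.6°–110.8°] simple-harmonic, h=-13: θ=108.7° here. β=41.1, B=43.2. -13/2·(1 − cos(π·0.9514)) = -12.9243 → s = 11.0757

11.0757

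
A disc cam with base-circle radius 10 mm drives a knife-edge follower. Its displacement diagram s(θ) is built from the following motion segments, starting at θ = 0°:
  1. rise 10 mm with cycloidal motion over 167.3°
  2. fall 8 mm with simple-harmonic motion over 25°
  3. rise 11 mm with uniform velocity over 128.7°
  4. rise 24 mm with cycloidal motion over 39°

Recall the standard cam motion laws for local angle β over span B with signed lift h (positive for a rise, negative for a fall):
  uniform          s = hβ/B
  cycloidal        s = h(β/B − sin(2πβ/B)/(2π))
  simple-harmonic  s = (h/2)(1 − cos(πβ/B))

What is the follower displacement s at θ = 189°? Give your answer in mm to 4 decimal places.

seg 1 [0°–167.3°] cycloidal, h=10: full span → s += 10 → s = 10.0000
seg 2 [167.3°–192.3°] simple-harmonic, h=-8: θ=189° here. β=21.7, B=25. -8/2·(1 − cos(π·0.8680)) = -7.6610 → s = 2.3390

2.3390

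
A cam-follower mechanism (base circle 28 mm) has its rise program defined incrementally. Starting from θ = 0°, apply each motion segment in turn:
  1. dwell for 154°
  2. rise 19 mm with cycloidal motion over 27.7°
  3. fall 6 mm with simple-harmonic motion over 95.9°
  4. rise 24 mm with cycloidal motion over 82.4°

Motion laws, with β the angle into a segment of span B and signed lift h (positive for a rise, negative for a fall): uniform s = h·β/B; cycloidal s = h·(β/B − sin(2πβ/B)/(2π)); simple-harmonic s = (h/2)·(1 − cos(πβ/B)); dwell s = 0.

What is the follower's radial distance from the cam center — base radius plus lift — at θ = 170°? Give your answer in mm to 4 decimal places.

seg 1 [0°–154°] dwell: s stays 0.0000
seg 2 [154°–181.7°] cycloidal, h=19: θ=170° here. β=16, B=27.7. 19·(0.5776 − sin(2π·0.5776)/(2π)) = 12.3917 → s = 12.3917
radial distance = base radius + s = 28 + 12.3917 = 40.3917

40.3917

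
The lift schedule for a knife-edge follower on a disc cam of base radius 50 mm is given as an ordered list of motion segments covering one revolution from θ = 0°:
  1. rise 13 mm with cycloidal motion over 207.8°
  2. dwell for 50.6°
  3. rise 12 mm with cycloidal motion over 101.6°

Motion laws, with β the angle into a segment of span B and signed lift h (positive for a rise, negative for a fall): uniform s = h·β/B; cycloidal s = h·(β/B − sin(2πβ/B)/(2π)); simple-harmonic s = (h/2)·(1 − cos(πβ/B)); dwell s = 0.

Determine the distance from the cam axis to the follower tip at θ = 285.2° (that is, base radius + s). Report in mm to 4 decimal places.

seg 1 [0°–207.8°] cycloidal, h=13: full span → s += 13 → s = 13.0000
seg 2 [207.8°–258.4°] dwell: s stays 13.0000
seg 3 [258.4°–360°] cycloidal, h=12: θ=285.2° here. β=26.8, B=101.6. 12·(0.2638 − sin(2π·0.2638)/(2π)) = 1.2626 → s = 14.2626
radial distance = base radius + s = 50 + 14.2626 = 64.2626

64.2626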